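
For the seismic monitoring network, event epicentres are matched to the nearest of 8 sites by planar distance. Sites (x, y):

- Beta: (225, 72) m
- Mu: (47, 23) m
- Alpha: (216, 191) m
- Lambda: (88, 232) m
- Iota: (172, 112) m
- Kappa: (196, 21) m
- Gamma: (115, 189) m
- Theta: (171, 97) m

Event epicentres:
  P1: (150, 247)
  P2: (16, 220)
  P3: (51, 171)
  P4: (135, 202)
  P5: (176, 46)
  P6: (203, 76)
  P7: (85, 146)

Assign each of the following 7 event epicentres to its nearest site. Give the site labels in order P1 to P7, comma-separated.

P1 → Lambda (d²=4069.00)
P2 → Lambda (d²=5328.00)
P3 → Gamma (d²=4420.00)
P4 → Gamma (d²=569.00)
P5 → Kappa (d²=1025.00)
P6 → Beta (d²=500.00)
P7 → Gamma (d²=2749.00)

Lambda, Lambda, Gamma, Gamma, Kappa, Beta, Gamma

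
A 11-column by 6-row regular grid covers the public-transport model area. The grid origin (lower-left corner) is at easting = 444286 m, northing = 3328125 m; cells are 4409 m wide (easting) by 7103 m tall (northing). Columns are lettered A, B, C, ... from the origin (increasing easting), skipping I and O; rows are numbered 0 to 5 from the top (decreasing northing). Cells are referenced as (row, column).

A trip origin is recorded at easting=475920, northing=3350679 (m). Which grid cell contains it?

(2, H)

Column index: ⌊(475920 − 444286) / 4409⌋ = ⌊7.175⌋ = 7 → column H
Row offset from origin: ⌊(3350679 − 3328125) / 7103⌋ = ⌊3.175⌋ = 3 → row 2 (counted from top)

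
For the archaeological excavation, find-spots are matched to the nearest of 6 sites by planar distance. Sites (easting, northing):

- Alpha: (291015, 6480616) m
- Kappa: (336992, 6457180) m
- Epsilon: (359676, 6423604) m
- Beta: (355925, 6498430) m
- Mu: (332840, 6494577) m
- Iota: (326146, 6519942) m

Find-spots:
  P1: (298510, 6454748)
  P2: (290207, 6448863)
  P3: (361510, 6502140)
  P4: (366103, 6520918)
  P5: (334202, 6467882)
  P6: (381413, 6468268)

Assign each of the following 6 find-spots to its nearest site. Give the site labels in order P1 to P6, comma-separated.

P1 → Alpha (d²=725328449.00)
P2 → Alpha (d²=1008905873.00)
P3 → Beta (d²=44956325.00)
P4 → Beta (d²=609301828.00)
P5 → Kappa (d²=122316904.00)
P6 → Beta (d²=1559384388.00)

Alpha, Alpha, Beta, Beta, Kappa, Beta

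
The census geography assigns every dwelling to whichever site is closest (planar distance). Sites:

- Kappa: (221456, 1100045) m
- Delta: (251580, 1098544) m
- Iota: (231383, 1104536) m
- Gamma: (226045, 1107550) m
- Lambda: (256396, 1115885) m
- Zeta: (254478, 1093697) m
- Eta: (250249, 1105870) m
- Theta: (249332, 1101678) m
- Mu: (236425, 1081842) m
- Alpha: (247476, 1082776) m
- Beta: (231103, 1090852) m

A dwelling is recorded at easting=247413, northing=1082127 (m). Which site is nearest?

Alpha

Squared distances to each site:
Kappa: 994820573.000; Delta: 286881778.000; Iota: 759124181.000; Gamma: 1102920353.000; Lambda: 1220296853.000; Zeta: 183779125.000; Eta: 571772945.000; Theta: 385924162.000; Mu: 120817369.000; Alpha: 425170.000; Beta: 342141725.000.
Minimum at Alpha.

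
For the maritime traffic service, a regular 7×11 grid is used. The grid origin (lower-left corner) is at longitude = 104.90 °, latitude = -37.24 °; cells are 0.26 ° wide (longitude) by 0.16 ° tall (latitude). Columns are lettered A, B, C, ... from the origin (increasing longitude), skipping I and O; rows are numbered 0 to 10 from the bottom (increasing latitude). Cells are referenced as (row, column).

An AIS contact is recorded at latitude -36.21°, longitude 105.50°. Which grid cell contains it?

Column index: ⌊(105.50 − 104.90) / 0.26⌋ = ⌊2.308⌋ = 2 → column C
Row offset from origin: ⌊(-36.21 − -37.24) / 0.16⌋ = ⌊6.438⌋ = 6 → row 6

(6, C)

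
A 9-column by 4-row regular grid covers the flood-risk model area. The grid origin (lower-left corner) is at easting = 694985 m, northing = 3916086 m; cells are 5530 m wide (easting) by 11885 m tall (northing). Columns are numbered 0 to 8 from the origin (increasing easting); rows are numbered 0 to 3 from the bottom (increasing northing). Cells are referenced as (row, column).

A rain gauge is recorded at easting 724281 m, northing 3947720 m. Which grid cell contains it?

(2, 5)

Column index: ⌊(724281 − 694985) / 5530⌋ = ⌊5.298⌋ = 5
Row offset from origin: ⌊(3947720 − 3916086) / 11885⌋ = ⌊2.662⌋ = 2 → row 2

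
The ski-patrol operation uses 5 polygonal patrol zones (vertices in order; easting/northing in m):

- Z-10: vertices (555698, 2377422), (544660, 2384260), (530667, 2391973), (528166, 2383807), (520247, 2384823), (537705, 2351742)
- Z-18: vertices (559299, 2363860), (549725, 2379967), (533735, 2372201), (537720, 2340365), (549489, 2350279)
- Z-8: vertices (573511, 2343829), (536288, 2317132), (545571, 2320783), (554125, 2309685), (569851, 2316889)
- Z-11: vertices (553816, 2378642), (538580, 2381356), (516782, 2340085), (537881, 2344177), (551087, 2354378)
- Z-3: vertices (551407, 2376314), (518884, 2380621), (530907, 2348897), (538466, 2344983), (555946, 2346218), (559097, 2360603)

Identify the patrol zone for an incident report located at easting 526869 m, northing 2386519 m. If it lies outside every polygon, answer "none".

none

Cast a ray rightward from (526869, 2386519). For each polygon, the edges (by vertex number in listed order) whose endpoints lie on opposite sides of northing = 2386519, where each meets that height, and whether that is right or left of the point:
Z-10: 2–3 at easting≈540561.7 (right), 3–4 at easting≈528996.6 (right) → 2 crossings.
Z-18: no edge straddles that height → 0 crossings.
Z-8: no edge straddles that height → 0 crossings.
Z-11: no edge straddles that height → 0 crossings.
Z-3: no edge straddles that height → 0 crossings.
All counts are even, so the point lies outside every listed polygon.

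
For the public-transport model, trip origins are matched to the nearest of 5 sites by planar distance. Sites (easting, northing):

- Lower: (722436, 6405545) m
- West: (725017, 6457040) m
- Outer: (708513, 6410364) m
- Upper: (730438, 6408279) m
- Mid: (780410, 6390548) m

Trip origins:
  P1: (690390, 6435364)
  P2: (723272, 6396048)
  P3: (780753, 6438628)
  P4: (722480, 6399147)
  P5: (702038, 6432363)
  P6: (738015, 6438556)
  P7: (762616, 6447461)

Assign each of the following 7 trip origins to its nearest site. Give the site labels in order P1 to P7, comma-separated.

Outer, Lower, Mid, Lower, Outer, West, West

P1 → Outer (d²=953443129.00)
P2 → Lower (d²=90891905.00)
P3 → Mid (d²=2311804049.00)
P4 → Lower (d²=40936340.00)
P5 → Outer (d²=525881626.00)
P6 → West (d²=510606260.00)
P7 → West (d²=1505442042.00)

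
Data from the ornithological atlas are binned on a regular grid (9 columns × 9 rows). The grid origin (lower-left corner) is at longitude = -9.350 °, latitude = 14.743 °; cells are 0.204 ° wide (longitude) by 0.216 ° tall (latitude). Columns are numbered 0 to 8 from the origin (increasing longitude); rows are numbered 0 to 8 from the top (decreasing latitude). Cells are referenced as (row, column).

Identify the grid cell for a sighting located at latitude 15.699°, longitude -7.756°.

(4, 7)

Column index: ⌊(-7.756 − -9.350) / 0.204⌋ = ⌊7.814⌋ = 7
Row offset from origin: ⌊(15.699 − 14.743) / 0.216⌋ = ⌊4.426⌋ = 4 → row 4 (counted from top)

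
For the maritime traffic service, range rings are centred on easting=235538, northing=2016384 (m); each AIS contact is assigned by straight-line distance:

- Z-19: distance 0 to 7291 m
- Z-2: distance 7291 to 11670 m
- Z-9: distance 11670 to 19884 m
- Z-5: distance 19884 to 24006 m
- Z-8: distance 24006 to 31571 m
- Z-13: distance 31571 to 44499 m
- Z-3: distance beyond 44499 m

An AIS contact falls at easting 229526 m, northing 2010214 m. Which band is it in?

Z-2

Distance = √((229526−235538)² + (2010214−2016384)²) = √(36144144.000 + 38068900.000) = 8614.699 m.
7291 ≤ 8614.699 < 11670 → Z-2.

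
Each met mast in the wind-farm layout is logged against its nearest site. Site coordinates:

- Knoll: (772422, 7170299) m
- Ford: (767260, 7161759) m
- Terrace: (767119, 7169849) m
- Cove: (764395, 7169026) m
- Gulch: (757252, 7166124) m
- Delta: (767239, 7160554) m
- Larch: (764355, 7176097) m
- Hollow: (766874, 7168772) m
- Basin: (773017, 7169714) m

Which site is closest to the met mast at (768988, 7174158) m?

Squared distances to each site:
Knoll: 26684237.000; Ford: 156721185.000; Terrace: 22060642.000; Cove: 47433073.000; Gulch: 202278852.000; Delta: 188127817.000; Larch: 25224410.000; Hollow: 33477992.000; Basin: 35981977.000.
Minimum at Terrace.

Terrace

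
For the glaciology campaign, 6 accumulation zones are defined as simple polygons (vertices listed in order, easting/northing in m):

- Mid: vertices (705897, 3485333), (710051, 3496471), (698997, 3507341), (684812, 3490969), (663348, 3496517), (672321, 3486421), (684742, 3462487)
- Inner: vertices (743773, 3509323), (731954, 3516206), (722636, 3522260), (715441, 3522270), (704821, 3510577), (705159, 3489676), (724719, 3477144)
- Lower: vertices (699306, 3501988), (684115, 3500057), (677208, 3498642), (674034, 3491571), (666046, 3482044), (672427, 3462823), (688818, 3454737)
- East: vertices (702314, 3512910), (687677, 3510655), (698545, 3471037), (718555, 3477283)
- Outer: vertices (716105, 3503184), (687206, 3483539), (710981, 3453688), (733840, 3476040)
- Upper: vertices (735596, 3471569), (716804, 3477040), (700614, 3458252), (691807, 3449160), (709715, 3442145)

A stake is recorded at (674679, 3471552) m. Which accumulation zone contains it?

Lower

Cast a ray rightward from (674679, 3471552). For each polygon, the edges (by vertex number in listed order) whose endpoints lie on opposite sides of northing = 3471552, where each meets that height, and whether that is right or left of the point:
Mid: 6–7 at easting≈680037.5 (right), 7–1 at easting≈693136.0 (right) → 2 crossings.
Inner: no edge straddles that height → 0 crossings.
Lower: 5–6 at easting≈669529.1 (left), 7–1 at easting≈692550.3 (right) → 1 crossing.
East: 2–3 at easting≈698403.7 (right), 3–4 at easting≈700194.9 (right) → 2 crossings.
Outer: 2–3 at easting≈696753.1 (right), 3–4 at easting≈729250.2 (right) → 2 crossings.
Upper: 2–3 at easting≈712074.9 (right), 5–1 at easting≈735581.0 (right) → 2 crossings.
Only Lower has an odd count, so the point is inside Lower.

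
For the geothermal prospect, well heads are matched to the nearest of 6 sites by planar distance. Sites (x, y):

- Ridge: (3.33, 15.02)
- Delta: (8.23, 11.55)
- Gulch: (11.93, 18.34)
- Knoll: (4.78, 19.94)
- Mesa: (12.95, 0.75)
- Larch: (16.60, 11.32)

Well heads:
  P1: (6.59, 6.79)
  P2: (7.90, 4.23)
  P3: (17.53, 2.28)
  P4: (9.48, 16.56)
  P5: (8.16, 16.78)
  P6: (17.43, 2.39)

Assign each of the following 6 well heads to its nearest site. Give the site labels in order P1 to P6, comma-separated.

P1 → Delta (d²=25.35)
P2 → Mesa (d²=37.61)
P3 → Mesa (d²=23.32)
P4 → Gulch (d²=9.17)
P5 → Gulch (d²=16.65)
P6 → Mesa (d²=22.76)

Delta, Mesa, Mesa, Gulch, Gulch, Mesa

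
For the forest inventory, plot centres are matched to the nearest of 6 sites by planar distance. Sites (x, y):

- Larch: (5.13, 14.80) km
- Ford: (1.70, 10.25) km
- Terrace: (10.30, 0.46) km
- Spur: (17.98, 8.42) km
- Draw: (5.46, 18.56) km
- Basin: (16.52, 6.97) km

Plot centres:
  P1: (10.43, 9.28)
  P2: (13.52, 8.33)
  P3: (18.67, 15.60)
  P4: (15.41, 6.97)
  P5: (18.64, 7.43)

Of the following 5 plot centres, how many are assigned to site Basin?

3

P1 → Basin
P2 → Basin
P3 → Spur
P4 → Basin
P5 → Spur
3 of the 5 go to Basin.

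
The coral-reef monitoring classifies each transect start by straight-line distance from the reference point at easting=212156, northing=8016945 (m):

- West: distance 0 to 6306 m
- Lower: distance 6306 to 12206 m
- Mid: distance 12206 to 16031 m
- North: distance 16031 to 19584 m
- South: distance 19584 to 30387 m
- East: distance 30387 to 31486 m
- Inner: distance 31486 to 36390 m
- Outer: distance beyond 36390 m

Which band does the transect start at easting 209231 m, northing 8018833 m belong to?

Distance = √((209231−212156)² + (8018833−8016945)²) = √(8555625.000 + 3564544.000) = 3481.403 m.
0 ≤ 3481.403 < 6306 → West.

West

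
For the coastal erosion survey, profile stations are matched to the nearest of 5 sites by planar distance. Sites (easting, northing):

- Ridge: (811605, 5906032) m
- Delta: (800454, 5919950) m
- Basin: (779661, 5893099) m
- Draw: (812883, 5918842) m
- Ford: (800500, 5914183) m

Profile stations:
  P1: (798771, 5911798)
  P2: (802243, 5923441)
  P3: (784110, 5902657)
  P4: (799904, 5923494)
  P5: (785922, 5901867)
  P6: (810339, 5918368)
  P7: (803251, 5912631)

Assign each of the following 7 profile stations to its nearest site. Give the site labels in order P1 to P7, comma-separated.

P1 → Ford (d²=8677666.00)
P2 → Delta (d²=15387602.00)
P3 → Basin (d²=111148965.00)
P4 → Delta (d²=12862436.00)
P5 → Basin (d²=116077945.00)
P6 → Draw (d²=6696612.00)
P7 → Ford (d²=9976705.00)

Ford, Delta, Basin, Delta, Basin, Draw, Ford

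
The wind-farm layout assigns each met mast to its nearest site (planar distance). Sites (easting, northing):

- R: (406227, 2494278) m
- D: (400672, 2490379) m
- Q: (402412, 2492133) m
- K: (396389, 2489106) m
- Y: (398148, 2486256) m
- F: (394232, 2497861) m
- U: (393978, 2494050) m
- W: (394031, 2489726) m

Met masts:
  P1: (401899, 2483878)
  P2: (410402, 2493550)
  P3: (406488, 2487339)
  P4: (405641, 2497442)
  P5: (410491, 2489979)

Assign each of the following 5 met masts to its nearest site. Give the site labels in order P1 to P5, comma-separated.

P1 → Y (d²=19724885.00)
P2 → R (d²=17960609.00)
P3 → Q (d²=39596212.00)
P4 → R (d²=10354292.00)
P5 → R (d²=36663097.00)

Y, R, Q, R, R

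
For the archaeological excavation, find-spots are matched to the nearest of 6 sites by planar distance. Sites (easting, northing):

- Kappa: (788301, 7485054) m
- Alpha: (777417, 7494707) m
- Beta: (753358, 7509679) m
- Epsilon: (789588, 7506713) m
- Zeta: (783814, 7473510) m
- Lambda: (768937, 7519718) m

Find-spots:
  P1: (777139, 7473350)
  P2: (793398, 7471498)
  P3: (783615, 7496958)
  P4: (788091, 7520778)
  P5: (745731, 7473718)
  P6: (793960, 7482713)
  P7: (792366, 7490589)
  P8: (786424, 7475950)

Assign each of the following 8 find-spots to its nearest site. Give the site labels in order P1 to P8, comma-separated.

Zeta, Zeta, Alpha, Epsilon, Beta, Kappa, Kappa, Zeta

P1 → Zeta (d²=44581225.00)
P2 → Zeta (d²=95901200.00)
P3 → Alpha (d²=43482205.00)
P4 → Epsilon (d²=200065234.00)
P5 → Beta (d²=1351364650.00)
P6 → Kappa (d²=37504562.00)
P7 → Kappa (d²=47160450.00)
P8 → Zeta (d²=12765700.00)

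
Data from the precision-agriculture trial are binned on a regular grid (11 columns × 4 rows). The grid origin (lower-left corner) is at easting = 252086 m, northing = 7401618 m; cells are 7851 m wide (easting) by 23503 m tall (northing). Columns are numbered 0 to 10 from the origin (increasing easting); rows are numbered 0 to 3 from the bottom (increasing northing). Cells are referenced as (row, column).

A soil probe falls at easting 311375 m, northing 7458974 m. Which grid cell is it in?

(2, 7)

Column index: ⌊(311375 − 252086) / 7851⌋ = ⌊7.552⌋ = 7
Row offset from origin: ⌊(7458974 − 7401618) / 23503⌋ = ⌊2.440⌋ = 2 → row 2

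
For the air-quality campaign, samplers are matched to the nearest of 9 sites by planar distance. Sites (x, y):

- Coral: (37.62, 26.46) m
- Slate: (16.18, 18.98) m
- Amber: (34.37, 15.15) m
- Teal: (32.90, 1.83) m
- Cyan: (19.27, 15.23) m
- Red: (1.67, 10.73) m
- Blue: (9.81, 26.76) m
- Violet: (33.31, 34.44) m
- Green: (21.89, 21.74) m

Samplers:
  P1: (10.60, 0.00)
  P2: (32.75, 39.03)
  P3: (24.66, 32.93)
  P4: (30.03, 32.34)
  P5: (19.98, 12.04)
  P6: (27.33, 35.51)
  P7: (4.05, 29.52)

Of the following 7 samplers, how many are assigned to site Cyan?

P1 → Red
P2 → Violet
P3 → Violet
P4 → Violet
P5 → Cyan
P6 → Violet
P7 → Blue
1 of the 7 goes to Cyan.

1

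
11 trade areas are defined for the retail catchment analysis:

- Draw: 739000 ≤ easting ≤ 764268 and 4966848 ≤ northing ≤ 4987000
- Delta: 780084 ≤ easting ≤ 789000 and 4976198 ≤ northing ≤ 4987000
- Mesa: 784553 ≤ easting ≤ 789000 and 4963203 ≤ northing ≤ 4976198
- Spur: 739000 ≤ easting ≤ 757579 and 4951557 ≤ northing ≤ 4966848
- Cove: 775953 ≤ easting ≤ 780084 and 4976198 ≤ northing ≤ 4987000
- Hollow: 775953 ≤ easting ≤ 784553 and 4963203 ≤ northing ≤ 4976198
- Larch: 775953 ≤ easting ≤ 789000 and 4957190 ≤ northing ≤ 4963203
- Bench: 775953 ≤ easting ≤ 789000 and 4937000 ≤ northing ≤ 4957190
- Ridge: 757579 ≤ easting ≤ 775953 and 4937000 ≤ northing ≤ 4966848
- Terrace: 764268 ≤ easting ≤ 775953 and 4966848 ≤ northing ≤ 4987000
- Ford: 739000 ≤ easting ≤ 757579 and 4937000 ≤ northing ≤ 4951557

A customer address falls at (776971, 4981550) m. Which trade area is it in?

The point has easting = 776971 and northing = 4981550.
Only Cove satisfies 775953 ≤ easting ≤ 780084 and 4976198 ≤ northing ≤ 4987000.

Cove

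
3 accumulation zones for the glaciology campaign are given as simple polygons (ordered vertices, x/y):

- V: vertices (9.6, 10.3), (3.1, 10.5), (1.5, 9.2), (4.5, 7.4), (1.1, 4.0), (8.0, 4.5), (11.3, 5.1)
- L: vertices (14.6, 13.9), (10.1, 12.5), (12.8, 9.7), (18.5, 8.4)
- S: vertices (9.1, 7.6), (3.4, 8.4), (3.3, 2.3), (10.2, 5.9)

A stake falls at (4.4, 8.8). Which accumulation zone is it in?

Cast a ray rightward from (4.4, 8.8). For each polygon, the edges (by vertex number in listed order) whose endpoints lie on opposite sides of y = 8.8, where each meets that height, and whether that is right or left of the point:
V: 3–4 at x≈2.17 (left), 7–1 at x≈10.09 (right) → 1 crossing.
L: 3–4 at x≈16.75 (right), 4–1 at x≈18.22 (right) → 2 crossings.
S: no edge straddles that height → 0 crossings.
Only V has an odd count, so the point is inside V.

V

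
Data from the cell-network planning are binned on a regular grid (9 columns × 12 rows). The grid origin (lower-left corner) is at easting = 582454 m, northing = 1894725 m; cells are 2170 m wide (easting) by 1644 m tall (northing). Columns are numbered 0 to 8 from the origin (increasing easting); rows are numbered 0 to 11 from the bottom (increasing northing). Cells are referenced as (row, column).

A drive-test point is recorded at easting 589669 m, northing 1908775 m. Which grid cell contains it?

(8, 3)

Column index: ⌊(589669 − 582454) / 2170⌋ = ⌊3.325⌋ = 3
Row offset from origin: ⌊(1908775 − 1894725) / 1644⌋ = ⌊8.546⌋ = 8 → row 8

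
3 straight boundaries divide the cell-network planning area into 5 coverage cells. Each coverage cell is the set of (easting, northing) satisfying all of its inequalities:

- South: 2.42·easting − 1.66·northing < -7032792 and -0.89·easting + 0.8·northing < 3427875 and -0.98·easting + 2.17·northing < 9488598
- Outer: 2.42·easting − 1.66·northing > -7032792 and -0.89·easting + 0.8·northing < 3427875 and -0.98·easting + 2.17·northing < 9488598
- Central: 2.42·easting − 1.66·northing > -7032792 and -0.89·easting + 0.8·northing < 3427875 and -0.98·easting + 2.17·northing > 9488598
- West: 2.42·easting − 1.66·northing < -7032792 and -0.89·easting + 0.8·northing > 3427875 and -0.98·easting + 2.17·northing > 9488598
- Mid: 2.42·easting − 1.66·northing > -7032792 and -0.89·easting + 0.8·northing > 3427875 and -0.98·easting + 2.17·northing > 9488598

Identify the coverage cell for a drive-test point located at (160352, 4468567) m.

Mid

2.42·160352 − 1.66·4468567 = -7029769.380, which is > -7032792
-0.89·160352 + 0.8·4468567 = 3432140.320, which is > 3427875
-0.98·160352 + 2.17·4468567 = 9539645.430, which is > 9488598
This sign pattern matches Mid.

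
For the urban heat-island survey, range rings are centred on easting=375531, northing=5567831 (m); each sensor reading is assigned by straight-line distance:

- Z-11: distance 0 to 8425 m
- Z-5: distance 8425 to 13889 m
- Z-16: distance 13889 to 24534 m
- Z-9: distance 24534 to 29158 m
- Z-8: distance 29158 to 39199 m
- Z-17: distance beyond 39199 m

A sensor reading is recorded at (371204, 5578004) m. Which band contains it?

Z-5

Distance = √((371204−375531)² + (5578004−5567831)²) = √(18722929.000 + 103489929.000) = 11054.992 m.
8425 ≤ 11054.992 < 13889 → Z-5.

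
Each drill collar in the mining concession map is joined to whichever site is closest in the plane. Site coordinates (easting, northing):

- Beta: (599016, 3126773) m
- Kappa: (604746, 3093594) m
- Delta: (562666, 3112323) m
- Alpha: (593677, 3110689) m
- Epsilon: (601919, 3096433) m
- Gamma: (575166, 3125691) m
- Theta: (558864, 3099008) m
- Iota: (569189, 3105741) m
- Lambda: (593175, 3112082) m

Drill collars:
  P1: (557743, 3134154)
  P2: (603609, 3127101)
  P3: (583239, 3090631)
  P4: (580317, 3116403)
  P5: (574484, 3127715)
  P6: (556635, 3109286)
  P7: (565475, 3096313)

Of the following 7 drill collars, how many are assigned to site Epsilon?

P1 → Gamma
P2 → Beta
P3 → Epsilon
P4 → Gamma
P5 → Gamma
P6 → Delta
P7 → Theta
1 of the 7 goes to Epsilon.

1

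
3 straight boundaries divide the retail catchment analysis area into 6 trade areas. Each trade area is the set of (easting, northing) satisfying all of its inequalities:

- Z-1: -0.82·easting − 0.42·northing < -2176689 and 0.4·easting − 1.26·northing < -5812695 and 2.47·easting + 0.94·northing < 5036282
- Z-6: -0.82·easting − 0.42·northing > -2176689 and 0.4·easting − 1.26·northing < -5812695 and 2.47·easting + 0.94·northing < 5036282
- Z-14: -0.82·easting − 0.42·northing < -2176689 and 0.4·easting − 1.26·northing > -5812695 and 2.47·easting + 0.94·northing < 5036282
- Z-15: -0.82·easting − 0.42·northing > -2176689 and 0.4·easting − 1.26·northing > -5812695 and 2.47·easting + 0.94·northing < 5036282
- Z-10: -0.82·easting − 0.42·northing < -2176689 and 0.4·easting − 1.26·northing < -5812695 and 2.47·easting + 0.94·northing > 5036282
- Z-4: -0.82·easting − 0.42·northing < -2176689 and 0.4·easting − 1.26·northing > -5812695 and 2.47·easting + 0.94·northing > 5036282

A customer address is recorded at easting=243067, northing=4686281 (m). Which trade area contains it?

-0.82·243067 − 0.42·4686281 = -2167552.960, which is > -2176689
0.4·243067 − 1.26·4686281 = -5807487.260, which is > -5812695
2.47·243067 + 0.94·4686281 = 5005479.630, which is < 5036282
This sign pattern matches Z-15.

Z-15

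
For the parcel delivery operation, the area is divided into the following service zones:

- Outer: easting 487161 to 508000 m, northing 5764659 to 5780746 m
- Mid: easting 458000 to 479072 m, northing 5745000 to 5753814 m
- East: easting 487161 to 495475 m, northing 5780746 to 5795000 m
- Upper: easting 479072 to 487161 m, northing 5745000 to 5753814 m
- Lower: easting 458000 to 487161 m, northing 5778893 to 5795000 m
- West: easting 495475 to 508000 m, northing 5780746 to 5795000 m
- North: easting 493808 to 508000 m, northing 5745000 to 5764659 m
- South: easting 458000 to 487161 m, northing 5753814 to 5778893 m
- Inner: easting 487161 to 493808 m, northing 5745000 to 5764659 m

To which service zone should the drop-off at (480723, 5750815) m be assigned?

Upper

The point has easting = 480723 and northing = 5750815.
Only Upper satisfies 479072 ≤ easting ≤ 487161 and 5745000 ≤ northing ≤ 5753814.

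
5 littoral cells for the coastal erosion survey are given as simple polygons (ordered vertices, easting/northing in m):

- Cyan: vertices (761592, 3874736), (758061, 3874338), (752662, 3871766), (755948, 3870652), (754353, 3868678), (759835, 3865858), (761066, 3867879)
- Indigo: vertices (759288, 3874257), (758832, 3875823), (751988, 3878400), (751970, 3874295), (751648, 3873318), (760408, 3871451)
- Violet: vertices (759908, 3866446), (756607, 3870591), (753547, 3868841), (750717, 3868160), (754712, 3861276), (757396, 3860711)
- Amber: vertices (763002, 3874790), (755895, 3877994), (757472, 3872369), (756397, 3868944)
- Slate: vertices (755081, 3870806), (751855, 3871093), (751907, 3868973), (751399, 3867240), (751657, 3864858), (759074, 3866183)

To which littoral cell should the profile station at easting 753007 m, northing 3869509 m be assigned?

Slate

Cast a ray rightward from (753007, 3869509). For each polygon, the edges (by vertex number in listed order) whose endpoints lie on opposite sides of northing = 3869509, where each meets that height, and whether that is right or left of the point:
Cyan: 4–5 at easting≈755024.5 (right), 7–1 at easting≈761191.0 (right) → 2 crossings.
Indigo: no edge straddles that height → 0 crossings.
Violet: 1–2 at easting≈757468.7 (right), 2–3 at easting≈754715.0 (right) → 2 crossings.
Amber: 3–4 at easting≈756574.3 (right), 4–1 at easting≈757035.4 (right) → 2 crossings.
Slate: 2–3 at easting≈751893.9 (left), 6–1 at easting≈756201.3 (right) → 1 crossing.
Only Slate has an odd count, so the point is inside Slate.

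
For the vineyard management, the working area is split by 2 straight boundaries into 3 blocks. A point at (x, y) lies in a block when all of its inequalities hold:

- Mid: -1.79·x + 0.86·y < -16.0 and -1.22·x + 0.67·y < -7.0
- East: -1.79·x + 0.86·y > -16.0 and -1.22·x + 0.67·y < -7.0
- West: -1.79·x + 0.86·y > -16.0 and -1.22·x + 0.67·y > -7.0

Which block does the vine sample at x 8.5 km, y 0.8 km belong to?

-1.79·8.5 + 0.86·0.8 = -14.527, which is > -16.0
-1.22·8.5 + 0.67·0.8 = -9.834, which is < -7.0
This sign pattern matches East.

East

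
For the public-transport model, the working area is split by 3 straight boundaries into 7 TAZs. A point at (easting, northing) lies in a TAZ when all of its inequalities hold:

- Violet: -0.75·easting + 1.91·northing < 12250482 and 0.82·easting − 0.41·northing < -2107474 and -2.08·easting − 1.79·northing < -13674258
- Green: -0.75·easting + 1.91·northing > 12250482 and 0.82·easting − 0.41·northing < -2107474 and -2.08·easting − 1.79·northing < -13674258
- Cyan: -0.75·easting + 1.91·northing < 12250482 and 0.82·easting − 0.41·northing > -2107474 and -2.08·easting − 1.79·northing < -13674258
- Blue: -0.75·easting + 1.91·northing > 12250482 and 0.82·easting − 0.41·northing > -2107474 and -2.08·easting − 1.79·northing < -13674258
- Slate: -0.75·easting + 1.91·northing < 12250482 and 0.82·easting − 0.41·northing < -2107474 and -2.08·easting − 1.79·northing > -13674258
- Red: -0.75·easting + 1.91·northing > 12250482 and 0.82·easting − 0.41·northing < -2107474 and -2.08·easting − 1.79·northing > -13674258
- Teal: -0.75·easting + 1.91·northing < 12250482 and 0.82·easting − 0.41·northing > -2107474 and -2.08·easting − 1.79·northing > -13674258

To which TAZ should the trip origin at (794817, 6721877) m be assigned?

-0.75·794817 + 1.91·6721877 = 12242672.320, which is < 12250482
0.82·794817 − 0.41·6721877 = -2104219.630, which is > -2107474
-2.08·794817 − 1.79·6721877 = -13685379.190, which is < -13674258
This sign pattern matches Cyan.

Cyan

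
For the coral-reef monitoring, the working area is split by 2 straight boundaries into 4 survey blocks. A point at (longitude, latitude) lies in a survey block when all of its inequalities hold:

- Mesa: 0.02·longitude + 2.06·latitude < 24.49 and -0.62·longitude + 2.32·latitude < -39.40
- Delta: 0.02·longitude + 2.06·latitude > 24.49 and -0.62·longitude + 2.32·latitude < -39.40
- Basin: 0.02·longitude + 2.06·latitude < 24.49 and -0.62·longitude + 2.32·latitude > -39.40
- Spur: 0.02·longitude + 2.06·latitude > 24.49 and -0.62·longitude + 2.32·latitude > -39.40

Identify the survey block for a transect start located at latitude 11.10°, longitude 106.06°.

Delta

0.02·106.06 + 2.06·11.10 = 24.987, which is > 24.49
-0.62·106.06 + 2.32·11.10 = -40.005, which is < -39.40
This sign pattern matches Delta.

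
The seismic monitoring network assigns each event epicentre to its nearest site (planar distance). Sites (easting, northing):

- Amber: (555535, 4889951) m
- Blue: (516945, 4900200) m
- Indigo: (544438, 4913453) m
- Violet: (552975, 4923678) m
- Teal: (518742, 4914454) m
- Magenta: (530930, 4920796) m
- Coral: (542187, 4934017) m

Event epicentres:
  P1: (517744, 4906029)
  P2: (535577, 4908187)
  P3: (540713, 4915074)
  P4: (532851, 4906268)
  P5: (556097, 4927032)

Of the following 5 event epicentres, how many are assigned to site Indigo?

P1 → Blue
P2 → Indigo
P3 → Indigo
P4 → Indigo
P5 → Violet
3 of the 5 go to Indigo.

3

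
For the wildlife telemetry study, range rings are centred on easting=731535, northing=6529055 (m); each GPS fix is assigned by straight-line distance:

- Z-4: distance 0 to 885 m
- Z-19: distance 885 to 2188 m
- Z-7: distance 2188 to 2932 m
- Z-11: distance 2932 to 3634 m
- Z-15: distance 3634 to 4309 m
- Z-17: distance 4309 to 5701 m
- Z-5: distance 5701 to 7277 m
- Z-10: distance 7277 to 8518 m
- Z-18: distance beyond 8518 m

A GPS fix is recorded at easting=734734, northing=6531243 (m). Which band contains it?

Z-15

Distance = √((734734−731535)² + (6531243−6529055)²) = √(10233601.000 + 4787344.000) = 3875.686 m.
3634 ≤ 3875.686 < 4309 → Z-15.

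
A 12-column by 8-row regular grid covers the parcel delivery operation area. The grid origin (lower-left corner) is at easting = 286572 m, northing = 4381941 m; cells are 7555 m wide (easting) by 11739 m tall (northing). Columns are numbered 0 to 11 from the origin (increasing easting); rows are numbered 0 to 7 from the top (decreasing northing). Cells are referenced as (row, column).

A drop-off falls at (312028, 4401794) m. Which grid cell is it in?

(6, 3)

Column index: ⌊(312028 − 286572) / 7555⌋ = ⌊3.369⌋ = 3
Row offset from origin: ⌊(4401794 − 4381941) / 11739⌋ = ⌊1.691⌋ = 1 → row 6 (counted from top)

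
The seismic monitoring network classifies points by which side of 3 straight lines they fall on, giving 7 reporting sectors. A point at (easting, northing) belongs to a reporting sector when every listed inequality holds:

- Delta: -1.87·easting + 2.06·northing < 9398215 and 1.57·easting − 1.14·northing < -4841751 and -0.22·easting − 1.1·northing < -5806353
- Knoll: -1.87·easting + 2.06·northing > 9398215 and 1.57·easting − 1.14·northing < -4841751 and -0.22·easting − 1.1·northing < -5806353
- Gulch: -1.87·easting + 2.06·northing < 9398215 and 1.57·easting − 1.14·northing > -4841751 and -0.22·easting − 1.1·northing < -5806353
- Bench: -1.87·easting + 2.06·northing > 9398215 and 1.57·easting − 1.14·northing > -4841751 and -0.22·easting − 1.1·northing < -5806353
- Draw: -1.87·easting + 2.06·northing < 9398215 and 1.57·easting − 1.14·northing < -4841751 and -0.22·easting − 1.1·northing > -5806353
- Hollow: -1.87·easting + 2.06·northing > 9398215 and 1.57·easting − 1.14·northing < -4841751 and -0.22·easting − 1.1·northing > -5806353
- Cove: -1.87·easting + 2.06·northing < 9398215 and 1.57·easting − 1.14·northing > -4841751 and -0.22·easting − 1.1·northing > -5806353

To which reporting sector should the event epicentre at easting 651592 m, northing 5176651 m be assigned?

-1.87·651592 + 2.06·5176651 = 9445424.020, which is > 9398215
1.57·651592 − 1.14·5176651 = -4878382.700, which is < -4841751
-0.22·651592 − 1.1·5176651 = -5837666.340, which is < -5806353
This sign pattern matches Knoll.

Knoll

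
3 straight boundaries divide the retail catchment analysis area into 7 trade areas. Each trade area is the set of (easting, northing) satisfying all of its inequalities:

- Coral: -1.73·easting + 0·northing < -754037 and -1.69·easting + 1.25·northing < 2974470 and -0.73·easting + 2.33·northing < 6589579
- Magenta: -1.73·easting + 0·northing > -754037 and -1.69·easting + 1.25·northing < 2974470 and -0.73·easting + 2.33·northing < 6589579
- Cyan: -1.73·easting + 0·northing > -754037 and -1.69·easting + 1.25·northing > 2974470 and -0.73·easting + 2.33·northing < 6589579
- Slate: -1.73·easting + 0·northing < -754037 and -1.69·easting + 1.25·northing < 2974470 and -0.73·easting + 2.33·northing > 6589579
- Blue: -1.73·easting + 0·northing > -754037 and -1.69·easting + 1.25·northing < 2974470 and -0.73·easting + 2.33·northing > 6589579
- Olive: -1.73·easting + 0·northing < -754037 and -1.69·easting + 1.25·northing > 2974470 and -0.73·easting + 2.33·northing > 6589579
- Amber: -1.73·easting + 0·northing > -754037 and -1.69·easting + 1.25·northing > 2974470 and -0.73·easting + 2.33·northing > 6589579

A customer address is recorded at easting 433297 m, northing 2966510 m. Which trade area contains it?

-1.73·433297 + 0·2966510 = -749603.810, which is > -754037
-1.69·433297 + 1.25·2966510 = 2975865.570, which is > 2974470
-0.73·433297 + 2.33·2966510 = 6595661.490, which is > 6589579
This sign pattern matches Amber.

Amber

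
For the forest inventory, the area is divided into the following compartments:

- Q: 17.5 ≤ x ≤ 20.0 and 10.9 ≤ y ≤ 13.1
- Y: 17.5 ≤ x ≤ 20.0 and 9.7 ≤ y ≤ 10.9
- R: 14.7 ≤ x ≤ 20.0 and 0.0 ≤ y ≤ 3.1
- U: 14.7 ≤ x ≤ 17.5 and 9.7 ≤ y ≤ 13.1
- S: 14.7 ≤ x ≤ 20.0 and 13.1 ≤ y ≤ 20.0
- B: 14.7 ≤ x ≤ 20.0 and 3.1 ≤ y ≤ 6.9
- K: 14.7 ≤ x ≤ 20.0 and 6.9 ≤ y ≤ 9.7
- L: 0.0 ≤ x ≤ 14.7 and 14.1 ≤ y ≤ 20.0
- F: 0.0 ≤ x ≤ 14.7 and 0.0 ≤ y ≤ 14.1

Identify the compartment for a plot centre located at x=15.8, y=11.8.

The point has x = 15.8 and y = 11.8.
Only U satisfies 14.7 ≤ x ≤ 17.5 and 9.7 ≤ y ≤ 13.1.

U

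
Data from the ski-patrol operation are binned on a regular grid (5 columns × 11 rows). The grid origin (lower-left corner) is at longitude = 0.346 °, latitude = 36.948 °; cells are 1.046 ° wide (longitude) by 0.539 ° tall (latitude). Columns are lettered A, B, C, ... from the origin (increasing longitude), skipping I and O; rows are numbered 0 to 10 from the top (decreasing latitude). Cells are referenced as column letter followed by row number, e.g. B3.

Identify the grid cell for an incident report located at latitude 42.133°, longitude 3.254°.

Column index: ⌊(3.254 − 0.346) / 1.046⌋ = ⌊2.780⌋ = 2 → column C
Row offset from origin: ⌊(42.133 − 36.948) / 0.539⌋ = ⌊9.620⌋ = 9 → row 1 (counted from top)

C1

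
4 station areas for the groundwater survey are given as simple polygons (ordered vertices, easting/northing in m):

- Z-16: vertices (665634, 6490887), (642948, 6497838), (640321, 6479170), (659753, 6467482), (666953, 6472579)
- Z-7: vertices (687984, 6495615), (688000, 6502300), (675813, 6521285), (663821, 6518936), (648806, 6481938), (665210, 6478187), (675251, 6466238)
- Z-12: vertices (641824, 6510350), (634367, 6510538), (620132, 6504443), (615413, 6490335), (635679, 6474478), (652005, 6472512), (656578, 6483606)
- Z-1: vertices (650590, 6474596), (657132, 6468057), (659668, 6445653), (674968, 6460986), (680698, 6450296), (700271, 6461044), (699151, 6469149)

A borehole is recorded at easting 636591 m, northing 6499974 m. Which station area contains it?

Cast a ray rightward from (636591, 6499974). For each polygon, the edges (by vertex number in listed order) whose endpoints lie on opposite sides of northing = 6499974, where each meets that height, and whether that is right or left of the point:
Z-16: no edge straddles that height → 0 crossings.
Z-7: 1–2 at easting≈687994.4 (right), 4–5 at easting≈656125.6 (right) → 2 crossings.
Z-12: 3–4 at easting≈618637.2 (left), 7–1 at easting≈647548.2 (right) → 1 crossing.
Z-1: no edge straddles that height → 0 crossings.
Only Z-12 has an odd count, so the point is inside Z-12.

Z-12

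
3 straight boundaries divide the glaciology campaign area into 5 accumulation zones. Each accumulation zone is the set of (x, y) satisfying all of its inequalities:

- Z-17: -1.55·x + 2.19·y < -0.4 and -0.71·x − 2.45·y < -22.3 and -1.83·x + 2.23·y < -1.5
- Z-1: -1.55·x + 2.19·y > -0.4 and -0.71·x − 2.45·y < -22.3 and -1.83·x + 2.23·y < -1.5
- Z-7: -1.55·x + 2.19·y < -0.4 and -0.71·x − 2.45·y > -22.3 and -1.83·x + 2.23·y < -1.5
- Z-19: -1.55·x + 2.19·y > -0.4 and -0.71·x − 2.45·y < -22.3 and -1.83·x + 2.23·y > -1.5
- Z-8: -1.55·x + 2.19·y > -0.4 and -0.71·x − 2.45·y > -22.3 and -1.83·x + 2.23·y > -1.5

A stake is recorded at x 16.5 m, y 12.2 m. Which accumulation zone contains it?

Z-1

-1.55·16.5 + 2.19·12.2 = 1.143, which is > -0.4
-0.71·16.5 − 2.45·12.2 = -41.605, which is < -22.3
-1.83·16.5 + 2.23·12.2 = -2.989, which is < -1.5
This sign pattern matches Z-1.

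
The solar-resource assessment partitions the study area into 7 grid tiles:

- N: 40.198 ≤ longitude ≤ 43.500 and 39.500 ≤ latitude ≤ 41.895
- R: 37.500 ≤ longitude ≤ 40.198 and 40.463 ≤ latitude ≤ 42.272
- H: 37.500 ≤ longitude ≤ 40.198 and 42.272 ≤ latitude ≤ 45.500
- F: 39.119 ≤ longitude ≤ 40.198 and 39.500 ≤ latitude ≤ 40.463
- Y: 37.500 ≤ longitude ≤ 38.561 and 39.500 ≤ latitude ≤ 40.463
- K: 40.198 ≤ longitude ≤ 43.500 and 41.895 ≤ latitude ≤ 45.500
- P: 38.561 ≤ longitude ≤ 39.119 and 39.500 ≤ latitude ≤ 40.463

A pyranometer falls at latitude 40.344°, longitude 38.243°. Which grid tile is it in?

The point has longitude = 38.243 and latitude = 40.344.
Only Y satisfies 37.500 ≤ longitude ≤ 38.561 and 39.500 ≤ latitude ≤ 40.463.

Y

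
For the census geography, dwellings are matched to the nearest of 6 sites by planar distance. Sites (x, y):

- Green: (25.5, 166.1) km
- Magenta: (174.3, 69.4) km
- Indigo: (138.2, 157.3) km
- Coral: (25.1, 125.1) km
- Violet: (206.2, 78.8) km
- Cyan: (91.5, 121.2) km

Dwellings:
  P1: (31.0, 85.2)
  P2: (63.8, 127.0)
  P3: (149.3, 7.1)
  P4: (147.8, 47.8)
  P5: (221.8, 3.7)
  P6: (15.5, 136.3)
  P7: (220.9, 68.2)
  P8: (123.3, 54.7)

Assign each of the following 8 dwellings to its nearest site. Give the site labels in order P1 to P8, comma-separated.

P1 → Coral (d²=1626.82)
P2 → Cyan (d²=800.93)
P3 → Magenta (d²=4506.29)
P4 → Magenta (d²=1168.81)
P5 → Violet (d²=5883.37)
P6 → Coral (d²=217.60)
P7 → Violet (d²=328.45)
P8 → Magenta (d²=2817.09)

Coral, Cyan, Magenta, Magenta, Violet, Coral, Violet, Magenta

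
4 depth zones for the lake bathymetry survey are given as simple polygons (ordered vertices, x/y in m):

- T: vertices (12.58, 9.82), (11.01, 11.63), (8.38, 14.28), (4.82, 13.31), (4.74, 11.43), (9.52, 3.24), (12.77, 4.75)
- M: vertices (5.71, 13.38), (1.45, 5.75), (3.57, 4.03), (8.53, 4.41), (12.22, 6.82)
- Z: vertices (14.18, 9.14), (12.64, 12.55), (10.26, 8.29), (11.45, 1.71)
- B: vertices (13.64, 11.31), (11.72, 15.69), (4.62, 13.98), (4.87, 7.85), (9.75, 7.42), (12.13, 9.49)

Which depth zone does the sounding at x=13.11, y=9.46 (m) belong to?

Z

Cast a ray rightward from (13.11, 9.46). For each polygon, the edges (by vertex number in listed order) whose endpoints lie on opposite sides of y = 9.46, where each meets that height, and whether that is right or left of the point:
T: 5–6 at x≈5.890 (left), 7–1 at x≈12.593 (left) → 0 crossings.
M: 1–2 at x≈3.521 (left), 5–1 at x≈9.600 (left) → 0 crossings.
Z: 1–2 at x≈14.035 (right), 2–3 at x≈10.914 (left) → 1 crossing.
B: 3–4 at x≈4.804 (left), 5–6 at x≈12.096 (left) → 0 crossings.
Only Z has an odd count, so the point is inside Z.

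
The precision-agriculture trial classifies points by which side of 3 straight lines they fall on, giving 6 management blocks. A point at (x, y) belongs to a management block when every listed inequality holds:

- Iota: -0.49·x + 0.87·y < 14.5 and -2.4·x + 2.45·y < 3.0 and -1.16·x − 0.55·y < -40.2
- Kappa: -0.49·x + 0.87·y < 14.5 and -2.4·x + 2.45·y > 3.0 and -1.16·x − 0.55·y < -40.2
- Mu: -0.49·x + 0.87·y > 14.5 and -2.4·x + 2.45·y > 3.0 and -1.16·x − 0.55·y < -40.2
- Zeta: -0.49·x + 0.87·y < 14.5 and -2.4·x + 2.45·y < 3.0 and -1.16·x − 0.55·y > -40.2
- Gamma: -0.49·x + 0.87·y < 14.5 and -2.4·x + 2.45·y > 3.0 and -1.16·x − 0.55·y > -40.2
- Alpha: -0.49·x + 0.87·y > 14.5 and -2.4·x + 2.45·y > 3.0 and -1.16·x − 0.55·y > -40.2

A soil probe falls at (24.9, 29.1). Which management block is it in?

-0.49·24.9 + 0.87·29.1 = 13.116, which is < 14.5
-2.4·24.9 + 2.45·29.1 = 11.535, which is > 3.0
-1.16·24.9 − 0.55·29.1 = -44.889, which is < -40.2
This sign pattern matches Kappa.

Kappa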